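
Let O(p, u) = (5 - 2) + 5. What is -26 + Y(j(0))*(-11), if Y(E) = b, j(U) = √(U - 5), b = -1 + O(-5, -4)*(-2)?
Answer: 161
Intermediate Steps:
O(p, u) = 8 (O(p, u) = 3 + 5 = 8)
b = -17 (b = -1 + 8*(-2) = -1 - 16 = -17)
j(U) = √(-5 + U)
Y(E) = -17
-26 + Y(j(0))*(-11) = -26 - 17*(-11) = -26 + 187 = 161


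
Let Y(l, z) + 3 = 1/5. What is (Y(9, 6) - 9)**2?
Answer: 3481/25 ≈ 139.24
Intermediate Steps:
Y(l, z) = -14/5 (Y(l, z) = -3 + 1/5 = -14/5)
(Y(9, 6) - 9)**2 = (-14/5 - 9)**2 = (-59/5)**2 = 3481/25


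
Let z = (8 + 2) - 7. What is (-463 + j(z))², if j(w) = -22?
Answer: 235225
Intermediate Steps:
z = 3 (z = 10 - 7 = 3)
(-463 + j(z))² = (-463 - 22)² = (-485)² = 235225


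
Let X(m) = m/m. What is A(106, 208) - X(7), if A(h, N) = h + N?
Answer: 313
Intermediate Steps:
A(h, N) = N + h
X(m) = 1
A(106, 208) - X(7) = (208 + 106) - 1*1 = 314 - 1 = 313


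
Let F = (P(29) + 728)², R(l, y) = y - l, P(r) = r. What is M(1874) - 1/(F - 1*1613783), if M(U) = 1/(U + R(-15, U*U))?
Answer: 4554499/3656894703510 ≈ 1.2455e-6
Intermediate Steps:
M(U) = 1/(15 + U + U²) (M(U) = 1/(U + (U*U - 1*(-15))) = 1/(U + (U² + 15)) = 1/(U + (15 + U²)) = 1/(15 + U + U²))
F = 573049 (F = (29 + 728)² = 757² = 573049)
M(1874) - 1/(F - 1*1613783) = 1/(15 + 1874 + 1874²) - 1/(573049 - 1*1613783) = 1/(15 + 1874 + 3511876) - 1/(573049 - 1613783) = 1/3513765 - 1/(-1040734) = 1/3513765 - 1*(-1/1040734) = 1/3513765 + 1/1040734 = 4554499/3656894703510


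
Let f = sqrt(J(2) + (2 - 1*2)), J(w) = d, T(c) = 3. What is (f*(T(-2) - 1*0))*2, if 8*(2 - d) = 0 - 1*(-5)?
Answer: 3*sqrt(22)/2 ≈ 7.0356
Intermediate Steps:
d = 11/8 (d = 2 - (0 - 1*(-5))/8 = 2 - (0 + 5)/8 = 2 - 1/8*5 = 2 - 5/8 = 11/8 ≈ 1.3750)
J(w) = 11/8
f = sqrt(22)/4 (f = sqrt(11/8 + (2 - 1*2)) = sqrt(11/8 + (2 - 2)) = sqrt(11/8 + 0) = sqrt(11/8) = sqrt(22)/4 ≈ 1.1726)
(f*(T(-2) - 1*0))*2 = ((sqrt(22)/4)*(3 - 1*0))*2 = ((sqrt(22)/4)*(3 + 0))*2 = ((sqrt(22)/4)*3)*2 = (3*sqrt(22)/4)*2 = 3*sqrt(22)/2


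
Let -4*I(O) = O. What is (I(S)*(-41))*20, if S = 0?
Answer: 0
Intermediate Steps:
I(O) = -O/4
(I(S)*(-41))*20 = (-1/4*0*(-41))*20 = (0*(-41))*20 = 0*20 = 0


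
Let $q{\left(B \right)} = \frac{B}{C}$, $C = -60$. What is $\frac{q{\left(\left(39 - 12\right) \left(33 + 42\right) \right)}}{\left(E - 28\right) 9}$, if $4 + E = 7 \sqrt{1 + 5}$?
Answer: $\frac{12}{73} + \frac{21 \sqrt{6}}{584} \approx 0.25246$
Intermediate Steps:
$q{\left(B \right)} = - \frac{B}{60}$ ($q{\left(B \right)} = \frac{B}{-60} = B \left(- \frac{1}{60}\right) = - \frac{B}{60}$)
$E = -4 + 7 \sqrt{6}$ ($E = -4 + 7 \sqrt{1 + 5} = -4 + 7 \sqrt{6} \approx 13.146$)
$\frac{q{\left(\left(39 - 12\right) \left(33 + 42\right) \right)}}{\left(E - 28\right) 9} = \frac{\left(- \frac{1}{60}\right) \left(39 - 12\right) \left(33 + 42\right)}{\left(\left(-4 + 7 \sqrt{6}\right) - 28\right) 9} = \frac{\left(- \frac{1}{60}\right) 27 \cdot 75}{\left(-32 + 7 \sqrt{6}\right) 9} = \frac{\left(- \frac{1}{60}\right) 2025}{-288 + 63 \sqrt{6}} = - \frac{135}{4 \left(-288 + 63 \sqrt{6}\right)}$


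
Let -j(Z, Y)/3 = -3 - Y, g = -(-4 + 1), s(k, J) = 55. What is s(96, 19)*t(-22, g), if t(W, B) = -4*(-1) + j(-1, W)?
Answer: -2915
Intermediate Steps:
g = 3 (g = -1*(-3) = 3)
j(Z, Y) = 9 + 3*Y (j(Z, Y) = -3*(-3 - Y) = 9 + 3*Y)
t(W, B) = 13 + 3*W (t(W, B) = -4*(-1) + (9 + 3*W) = 4 + (9 + 3*W) = 13 + 3*W)
s(96, 19)*t(-22, g) = 55*(13 + 3*(-22)) = 55*(13 - 66) = 55*(-53) = -2915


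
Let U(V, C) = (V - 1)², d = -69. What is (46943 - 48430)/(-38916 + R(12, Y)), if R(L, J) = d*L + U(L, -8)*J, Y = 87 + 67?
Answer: 1487/21110 ≈ 0.070441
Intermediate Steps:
Y = 154
U(V, C) = (-1 + V)²
R(L, J) = -69*L + J*(-1 + L)² (R(L, J) = -69*L + (-1 + L)²*J = -69*L + J*(-1 + L)²)
(46943 - 48430)/(-38916 + R(12, Y)) = (46943 - 48430)/(-38916 + (-69*12 + 154*(-1 + 12)²)) = -1487/(-38916 + (-828 + 154*11²)) = -1487/(-38916 + (-828 + 154*121)) = -1487/(-38916 + (-828 + 18634)) = -1487/(-38916 + 17806) = -1487/(-21110) = -1487*(-1/21110) = 1487/21110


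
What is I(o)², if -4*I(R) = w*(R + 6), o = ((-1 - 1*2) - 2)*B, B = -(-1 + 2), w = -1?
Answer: 121/16 ≈ 7.5625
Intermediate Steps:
B = -1 (B = -1*1 = -1)
o = 5 (o = ((-1 - 1*2) - 2)*(-1) = ((-1 - 2) - 2)*(-1) = (-3 - 2)*(-1) = -5*(-1) = 5)
I(R) = 3/2 + R/4 (I(R) = -(-1)*(R + 6)/4 = -(-1)*(6 + R)/4 = -(-6 - R)/4 = 3/2 + R/4)
I(o)² = (3/2 + (¼)*5)² = (3/2 + 5/4)² = (11/4)² = 121/16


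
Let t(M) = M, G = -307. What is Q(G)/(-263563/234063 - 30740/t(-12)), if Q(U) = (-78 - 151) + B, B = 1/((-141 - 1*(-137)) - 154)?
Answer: -8469101529/94693795876 ≈ -0.089437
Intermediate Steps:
B = -1/158 (B = 1/((-141 + 137) - 154) = 1/(-4 - 154) = 1/(-158) = -1/158 ≈ -0.0063291)
Q(U) = -36183/158 (Q(U) = (-78 - 151) - 1/158 = -229 - 1/158 = -36183/158)
Q(G)/(-263563/234063 - 30740/t(-12)) = -36183/(158*(-263563/234063 - 30740/(-12))) = -36183/(158*(-263563*1/234063 - 30740*(-1/12))) = -36183/(158*(-263563/234063 + 7685/3)) = -36183/(158*599327822/234063) = -36183/158*234063/599327822 = -8469101529/94693795876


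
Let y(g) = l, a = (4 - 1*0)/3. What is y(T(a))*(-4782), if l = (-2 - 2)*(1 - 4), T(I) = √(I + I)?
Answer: -57384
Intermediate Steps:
a = 4/3 (a = (4 + 0)*(⅓) = 4*(⅓) = 4/3 ≈ 1.3333)
T(I) = √2*√I (T(I) = √(2*I) = √2*√I)
l = 12 (l = -4*(-3) = 12)
y(g) = 12
y(T(a))*(-4782) = 12*(-4782) = -57384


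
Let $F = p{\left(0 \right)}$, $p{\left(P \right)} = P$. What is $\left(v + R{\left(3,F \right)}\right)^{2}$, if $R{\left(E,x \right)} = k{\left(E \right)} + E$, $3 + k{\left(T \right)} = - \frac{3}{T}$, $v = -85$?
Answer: $7396$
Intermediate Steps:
$F = 0$
$k{\left(T \right)} = -3 - \frac{3}{T}$
$R{\left(E,x \right)} = -3 + E - \frac{3}{E}$ ($R{\left(E,x \right)} = \left(-3 - \frac{3}{E}\right) + E = -3 + E - \frac{3}{E}$)
$\left(v + R{\left(3,F \right)}\right)^{2} = \left(-85 - 1\right)^{2} = \left(-86\right)^{2} = 7396$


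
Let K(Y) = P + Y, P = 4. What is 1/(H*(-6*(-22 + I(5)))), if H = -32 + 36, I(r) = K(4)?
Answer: 1/336 ≈ 0.0029762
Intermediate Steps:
K(Y) = 4 + Y
I(r) = 8 (I(r) = 4 + 4 = 8)
H = 4
1/(H*(-6*(-22 + I(5)))) = 1/(4*(-6*(-22 + 8))) = 1/(4*(-6*(-14))) = 1/(4*84) = 1/336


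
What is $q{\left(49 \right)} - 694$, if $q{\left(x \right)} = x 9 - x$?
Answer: $-302$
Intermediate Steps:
$q{\left(x \right)} = 8 x$ ($q{\left(x \right)} = 9 x - x = 8 x$)
$q{\left(49 \right)} - 694 = 8 \cdot 49 - 694 = 392 - 694 = -302$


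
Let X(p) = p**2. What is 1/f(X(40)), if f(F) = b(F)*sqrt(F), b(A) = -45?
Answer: -1/1800 ≈ -0.00055556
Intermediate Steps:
f(F) = -45*sqrt(F)
1/f(X(40)) = 1/(-45*sqrt(40**2)) = 1/(-45*sqrt(1600)) = 1/(-45*40) = 1/(-1800) = -1/1800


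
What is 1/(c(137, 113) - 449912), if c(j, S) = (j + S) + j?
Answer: -1/449525 ≈ -2.2246e-6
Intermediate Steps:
c(j, S) = S + 2*j (c(j, S) = (S + j) + j = S + 2*j)
1/(c(137, 113) - 449912) = 1/((113 + 2*137) - 449912) = 1/((113 + 274) - 449912) = 1/(387 - 449912) = 1/(-449525) = -1/449525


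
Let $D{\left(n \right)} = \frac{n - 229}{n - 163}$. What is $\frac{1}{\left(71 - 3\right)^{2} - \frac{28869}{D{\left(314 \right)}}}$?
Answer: $- \frac{85}{3966179} \approx -2.1431 \cdot 10^{-5}$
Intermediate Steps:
$D{\left(n \right)} = \frac{-229 + n}{-163 + n}$
$\frac{1}{\left(71 - 3\right)^{2} - \frac{28869}{D{\left(314 \right)}}} = \frac{1}{\left(71 - 3\right)^{2} - \frac{28869}{\frac{1}{-163 + 314} \left(-229 + 314\right)}} = \frac{1}{68^{2} - \frac{28869}{\frac{1}{151} \cdot 85}} = \frac{1}{4624 - \frac{28869}{\frac{1}{151} \cdot 85}} = \frac{1}{4624 - \frac{28869}{\frac{85}{151}}} = \frac{1}{4624 - \frac{4359219}{85}} = \frac{1}{- \frac{3966179}{85}} = - \frac{85}{3966179}$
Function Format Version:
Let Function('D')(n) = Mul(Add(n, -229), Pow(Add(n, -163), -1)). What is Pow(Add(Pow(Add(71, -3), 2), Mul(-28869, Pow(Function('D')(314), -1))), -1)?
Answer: Rational(-85, 3966179) ≈ -2.1431e-5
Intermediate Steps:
Function('D')(n) = Mul(Pow(Add(-163, n), -1), Add(-229, n)) (Function('D')(n) = Mul(Add(-229, n), Pow(Add(-163, n), -1)) = Mul(Pow(Add(-163, n), -1), Add(-229, n)))
Pow(Add(Pow(Add(71, -3), 2), Mul(-28869, Pow(Function('D')(314), -1))), -1) = Pow(Add(Pow(Add(71, -3), 2), Mul(-28869, Pow(Mul(Pow(Add(-163, 314), -1), Add(-229, 314)), -1))), -1) = Pow(Add(Pow(68, 2), Mul(-28869, Pow(Mul(Pow(151, -1), 85), -1))), -1) = Pow(Add(4624, Mul(-28869, Pow(Mul(Rational(1, 151), 85), -1))), -1) = Pow(Add(4624, Mul(-28869, Pow(Rational(85, 151), -1))), -1) = Pow(Add(4624, Mul(-28869, Rational(151, 85))), -1) = Pow(Add(4624, Rational(-4359219, 85)), -1) = Pow(Rational(-3966179, 85), -1) = Rational(-85, 3966179)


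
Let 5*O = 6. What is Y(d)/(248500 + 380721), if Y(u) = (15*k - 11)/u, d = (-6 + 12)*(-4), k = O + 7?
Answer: -14/1887663 ≈ -7.4166e-6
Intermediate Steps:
O = 6/5 (O = (⅕)*6 = 6/5 ≈ 1.2000)
k = 41/5 (k = 6/5 + 7 = 41/5 ≈ 8.2000)
d = -24 (d = 6*(-4) = -24)
Y(u) = 112/u (Y(u) = (15*(41/5) - 11)/u = (123 - 11)/u = 112/u)
Y(d)/(248500 + 380721) = (112/(-24))/(248500 + 380721) = (112*(-1/24))/629221 = -14/3*1/629221 = -14/1887663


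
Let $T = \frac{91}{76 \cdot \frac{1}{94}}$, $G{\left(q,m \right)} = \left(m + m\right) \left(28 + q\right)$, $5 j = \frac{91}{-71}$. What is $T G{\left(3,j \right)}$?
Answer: $- \frac{12065417}{6745} \approx -1788.8$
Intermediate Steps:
$j = - \frac{91}{355}$ ($j = \frac{91 \frac{1}{-71}}{5} = \frac{91 \left(- \frac{1}{71}\right)}{5} = \frac{1}{5} \left(- \frac{91}{71}\right) = - \frac{91}{355} \approx -0.25634$)
$G{\left(q,m \right)} = 2 m \left(28 + q\right)$
$T = \frac{4277}{38}$ ($T = \frac{91}{76 \cdot \frac{1}{94}} = \frac{91}{\frac{38}{47}} = 91 \cdot \frac{47}{38} = \frac{4277}{38} \approx 112.55$)
$T G{\left(3,j \right)} = \frac{4277 \cdot 2 \left(- \frac{91}{355}\right) \left(28 + 3\right)}{38} = \frac{4277 \cdot 2 \left(- \frac{91}{355}\right) 31}{38} = \frac{4277}{38} \left(- \frac{5642}{355}\right) = - \frac{12065417}{6745}$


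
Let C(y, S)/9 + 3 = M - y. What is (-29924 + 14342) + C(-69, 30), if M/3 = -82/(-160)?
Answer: -1197933/80 ≈ -14974.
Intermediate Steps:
M = 123/80 (M = 3*(-82/(-160)) = 3*(-82*(-1/160)) = 3*(41/80) = 123/80 ≈ 1.5375)
C(y, S) = -1053/80 - 9*y (C(y, S) = -27 + 9*(123/80 - y) = -27 + (1107/80 - 9*y) = -1053/80 - 9*y)
(-29924 + 14342) + C(-69, 30) = (-29924 + 14342) + (-1053/80 - 9*(-69)) = -15582 + (-1053/80 + 621) = -15582 + 48627/80 = -1197933/80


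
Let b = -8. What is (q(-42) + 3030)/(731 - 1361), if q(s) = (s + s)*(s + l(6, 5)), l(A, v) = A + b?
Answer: -1121/105 ≈ -10.676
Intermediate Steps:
l(A, v) = -8 + A (l(A, v) = A - 8 = -8 + A)
q(s) = 2*s*(-2 + s) (q(s) = (s + s)*(s + (-8 + 6)) = (2*s)*(s - 2) = (2*s)*(-2 + s) = 2*s*(-2 + s))
(q(-42) + 3030)/(731 - 1361) = (2*(-42)*(-2 - 42) + 3030)/(731 - 1361) = (2*(-42)*(-44) + 3030)/(-630) = (3696 + 3030)*(-1/630) = 6726*(-1/630) = -1121/105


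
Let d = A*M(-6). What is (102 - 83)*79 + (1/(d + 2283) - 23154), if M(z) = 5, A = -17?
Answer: -47593293/2198 ≈ -21653.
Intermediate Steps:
d = -85 (d = -17*5 = -85)
(102 - 83)*79 + (1/(d + 2283) - 23154) = (102 - 83)*79 + (1/(-85 + 2283) - 23154) = 19*79 + (1/2198 - 23154) = 1501 + (1/2198 - 23154) = 1501 - 50892491/2198 = -47593293/2198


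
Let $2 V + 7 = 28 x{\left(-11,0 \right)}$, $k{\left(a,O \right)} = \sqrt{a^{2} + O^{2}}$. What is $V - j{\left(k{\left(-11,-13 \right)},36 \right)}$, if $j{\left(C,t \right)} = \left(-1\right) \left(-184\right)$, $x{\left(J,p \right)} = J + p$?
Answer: $- \frac{683}{2} \approx -341.5$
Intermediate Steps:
$k{\left(a,O \right)} = \sqrt{O^{2} + a^{2}}$
$j{\left(C,t \right)} = 184$
$V = - \frac{315}{2}$ ($V = - \frac{7}{2} + \frac{28 \left(-11 + 0\right)}{2} = - \frac{7}{2} + \frac{28 \left(-11\right)}{2} = - \frac{7}{2} + \frac{1}{2} \left(-308\right) = - \frac{7}{2} - 154 = - \frac{315}{2} \approx -157.5$)
$V - j{\left(k{\left(-11,-13 \right)},36 \right)} = - \frac{315}{2} - 184 = - \frac{683}{2}$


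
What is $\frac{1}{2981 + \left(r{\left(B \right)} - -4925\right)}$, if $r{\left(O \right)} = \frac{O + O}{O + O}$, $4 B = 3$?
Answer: $\frac{1}{7907} \approx 0.00012647$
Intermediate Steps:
$B = \frac{3}{4}$ ($B = \frac{1}{4} \cdot 3 = \frac{3}{4} \approx 0.75$)
$r{\left(O \right)} = 1$ ($r{\left(O \right)} = \frac{2 O}{2 O} = 2 O \frac{1}{2 O} = 1$)
$\frac{1}{2981 + \left(r{\left(B \right)} - -4925\right)} = \frac{1}{2981 + \left(1 - -4925\right)} = \frac{1}{2981 + \left(1 + 4925\right)} = \frac{1}{2981 + 4926} = \frac{1}{7907}$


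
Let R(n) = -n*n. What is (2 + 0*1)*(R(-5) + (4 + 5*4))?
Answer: -2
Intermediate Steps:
R(n) = -n²
(2 + 0*1)*(R(-5) + (4 + 5*4)) = (2 + 0*1)*(-1*(-5)² + (4 + 5*4)) = (2 + 0)*(-1*25 + (4 + 20)) = 2*(-25 + 24) = 2*(-1) = -2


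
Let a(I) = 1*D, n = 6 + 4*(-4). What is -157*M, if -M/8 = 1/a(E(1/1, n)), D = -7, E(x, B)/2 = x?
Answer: -1256/7 ≈ -179.43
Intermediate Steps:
n = -10 (n = 6 - 16 = -10)
E(x, B) = 2*x
a(I) = -7 (a(I) = 1*(-7) = -7)
M = 8/7 (M = -8/(-7) = -8*(-⅐) = 8/7 ≈ 1.1429)
-157*M = -157*8/7 = -1256/7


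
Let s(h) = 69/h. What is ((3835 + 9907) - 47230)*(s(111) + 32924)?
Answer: -40795449968/37 ≈ -1.1026e+9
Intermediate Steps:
((3835 + 9907) - 47230)*(s(111) + 32924) = ((3835 + 9907) - 47230)*(69/111 + 32924) = (13742 - 47230)*(69*(1/111) + 32924) = -33488*(23/37 + 32924) = -33488*1218211/37 = -40795449968/37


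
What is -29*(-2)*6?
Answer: 348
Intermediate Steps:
-29*(-2)*6 = 58*6 = 348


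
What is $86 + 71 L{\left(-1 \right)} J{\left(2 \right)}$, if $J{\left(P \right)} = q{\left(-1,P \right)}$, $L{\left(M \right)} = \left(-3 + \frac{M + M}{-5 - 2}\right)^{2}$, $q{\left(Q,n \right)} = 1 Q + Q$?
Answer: $- \frac{47048}{49} \approx -960.16$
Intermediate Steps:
$q{\left(Q,n \right)} = 2 Q$ ($q{\left(Q,n \right)} = Q + Q = 2 Q$)
$L{\left(M \right)} = \left(-3 - \frac{2 M}{7}\right)^{2}$ ($L{\left(M \right)} = \left(-3 + \frac{2 M}{-7}\right)^{2} = \left(-3 + 2 M \left(- \frac{1}{7}\right)\right)^{2} = \left(-3 - \frac{2 M}{7}\right)^{2}$)
$J{\left(P \right)} = -2$ ($J{\left(P \right)} = 2 \left(-1\right) = -2$)
$86 + 71 L{\left(-1 \right)} J{\left(2 \right)} = 86 + 71 \frac{\left(21 + 2 \left(-1\right)\right)^{2}}{49} \left(-2\right) = 86 + 71 \frac{\left(21 - 2\right)^{2}}{49} \left(-2\right) = 86 + 71 \frac{19^{2}}{49} \left(-2\right) = 86 + 71 \cdot \frac{1}{49} \cdot 361 \left(-2\right) = 86 + 71 \cdot \frac{361}{49} \left(-2\right) = 86 + 71 \left(- \frac{722}{49}\right) = 86 - \frac{51262}{49} = - \frac{47048}{49}$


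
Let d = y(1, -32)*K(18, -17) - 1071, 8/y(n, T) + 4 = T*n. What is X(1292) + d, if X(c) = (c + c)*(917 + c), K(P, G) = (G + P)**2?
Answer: 51362863/9 ≈ 5.7070e+6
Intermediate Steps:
y(n, T) = 8/(-4 + T*n)
X(c) = 2*c*(917 + c) (X(c) = (2*c)*(917 + c) = 2*c*(917 + c))
d = -9641/9 (d = (8/(-4 - 32*1))*(-17 + 18)**2 - 1071 = (8/(-4 - 32))*1**2 - 1071 = (8/(-36))*1 - 1071 = (8*(-1/36))*1 - 1071 = -2/9*1 - 1071 = -2/9 - 1071 = -9641/9 ≈ -1071.2)
X(1292) + d = 2*1292*(917 + 1292) - 9641/9 = 2*1292*2209 - 9641/9 = 5708056 - 9641/9 = 51362863/9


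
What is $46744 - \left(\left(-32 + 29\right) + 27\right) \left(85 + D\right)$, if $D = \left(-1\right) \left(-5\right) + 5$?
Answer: $44464$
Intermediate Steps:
$D = 10$ ($D = 5 + 5 = 10$)
$46744 - \left(\left(-32 + 29\right) + 27\right) \left(85 + D\right) = 46744 - \left(\left(-32 + 29\right) + 27\right) \left(85 + 10\right) = 46744 - \left(-3 + 27\right) 95 = 46744 - 24 \cdot 95 = 46744 - 2280 = 44464$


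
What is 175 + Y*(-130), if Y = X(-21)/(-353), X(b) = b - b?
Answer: 175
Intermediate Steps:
X(b) = 0
Y = 0 (Y = 0/(-353) = 0*(-1/353) = 0)
175 + Y*(-130) = 175 + 0*(-130) = 175 + 0 = 175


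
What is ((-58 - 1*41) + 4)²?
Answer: 9025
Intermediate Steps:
((-58 - 1*41) + 4)² = ((-58 - 41) + 4)² = (-99 + 4)² = (-95)² = 9025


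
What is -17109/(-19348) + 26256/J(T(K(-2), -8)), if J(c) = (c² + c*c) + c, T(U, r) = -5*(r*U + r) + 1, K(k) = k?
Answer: 26637115/2766764 ≈ 9.6275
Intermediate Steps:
T(U, r) = 1 - 5*r - 5*U*r (T(U, r) = -5*(U*r + r) + 1 = -5*(r + U*r) + 1 = (-5*r - 5*U*r) + 1 = 1 - 5*r - 5*U*r)
J(c) = c + 2*c² (J(c) = (c² + c²) + c = 2*c² + c = c + 2*c²)
-17109/(-19348) + 26256/J(T(K(-2), -8)) = -17109/(-19348) + 26256/(((1 - 5*(-8) - 5*(-2)*(-8))*(1 + 2*(1 - 5*(-8) - 5*(-2)*(-8))))) = -17109*(-1/19348) + 26256/(((1 + 40 - 80)*(1 + 2*(1 + 40 - 80)))) = 17109/19348 + 26256/((-39*(1 + 2*(-39)))) = 17109/19348 + 26256/((-39*(1 - 78))) = 17109/19348 + 26256/((-39*(-77))) = 17109/19348 + 26256/3003 = 17109/19348 + 26256*(1/3003) = 17109/19348 + 8752/1001 = 26637115/2766764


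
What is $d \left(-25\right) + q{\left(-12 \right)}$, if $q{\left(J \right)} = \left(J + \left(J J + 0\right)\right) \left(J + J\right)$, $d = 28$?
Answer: $-3868$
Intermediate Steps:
$q{\left(J \right)} = 2 J \left(J + J^{2}\right)$ ($q{\left(J \right)} = \left(J + \left(J^{2} + 0\right)\right) 2 J = \left(J + J^{2}\right) 2 J = 2 J \left(J + J^{2}\right)$)
$d \left(-25\right) + q{\left(-12 \right)} = 28 \left(-25\right) + 2 \left(-12\right)^{2} \left(1 - 12\right) = -700 + 2 \cdot 144 \left(-11\right) = -700 - 3168 = -3868$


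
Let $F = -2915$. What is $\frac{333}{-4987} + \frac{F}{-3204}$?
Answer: $\frac{13470173}{15978348} \approx 0.84303$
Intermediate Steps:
$\frac{333}{-4987} + \frac{F}{-3204} = \frac{333}{-4987} - \frac{2915}{-3204} = 333 \left(- \frac{1}{4987}\right) - - \frac{2915}{3204} = - \frac{333}{4987} + \frac{2915}{3204} = \frac{13470173}{15978348}$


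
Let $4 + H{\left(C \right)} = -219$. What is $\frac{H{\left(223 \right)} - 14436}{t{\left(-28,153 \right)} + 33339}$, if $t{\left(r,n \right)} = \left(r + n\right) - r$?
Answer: $- \frac{14659}{33492} \approx -0.43769$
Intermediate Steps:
$H{\left(C \right)} = -223$ ($H{\left(C \right)} = -4 - 219 = -223$)
$t{\left(r,n \right)} = n$ ($t{\left(r,n \right)} = \left(n + r\right) - r = n$)
$\frac{H{\left(223 \right)} - 14436}{t{\left(-28,153 \right)} + 33339} = \frac{-223 - 14436}{153 + 33339} = - \frac{14659}{33492}$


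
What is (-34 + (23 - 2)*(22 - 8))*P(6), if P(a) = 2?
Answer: 520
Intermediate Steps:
(-34 + (23 - 2)*(22 - 8))*P(6) = (-34 + (23 - 2)*(22 - 8))*2 = (-34 + 21*14)*2 = (-34 + 294)*2 = 260*2 = 520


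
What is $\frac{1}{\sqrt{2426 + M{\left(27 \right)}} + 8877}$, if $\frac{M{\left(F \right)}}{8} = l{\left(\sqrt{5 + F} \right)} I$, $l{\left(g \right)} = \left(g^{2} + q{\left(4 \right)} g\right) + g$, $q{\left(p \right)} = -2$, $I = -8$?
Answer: $\frac{1}{8877 + \sqrt{2426 - 256 \sqrt{2} \left(-1 + 4 \sqrt{2}\right)}} \approx 0.00011231$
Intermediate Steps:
$l{\left(g \right)} = g^{2} - g$ ($l{\left(g \right)} = \left(g^{2} - 2 g\right) + g = g^{2} - g$)
$M{\left(F \right)} = - 64 \sqrt{5 + F} \left(-1 + \sqrt{5 + F}\right)$ ($M{\left(F \right)} = 8 \sqrt{5 + F} \left(-1 + \sqrt{5 + F}\right) \left(-8\right) = 8 \left(- 8 \sqrt{5 + F} \left(-1 + \sqrt{5 + F}\right)\right) = - 64 \sqrt{5 + F} \left(-1 + \sqrt{5 + F}\right)$)
$\frac{1}{\sqrt{2426 + M{\left(27 \right)}} + 8877} = \frac{1}{\sqrt{2426 - \left(2048 - 64 \sqrt{5 + 27}\right)} + 8877} = \frac{1}{\sqrt{2426 - \left(2048 - 256 \sqrt{2}\right)} + 8877} = \frac{1}{\sqrt{378 + 256 \sqrt{2}} + 8877} = \frac{1}{8877 + \sqrt{378 + 256 \sqrt{2}}}$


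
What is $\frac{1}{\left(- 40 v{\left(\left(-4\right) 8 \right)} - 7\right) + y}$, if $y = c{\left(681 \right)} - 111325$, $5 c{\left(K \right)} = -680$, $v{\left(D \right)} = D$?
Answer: $- \frac{1}{110188} \approx -9.0754 \cdot 10^{-6}$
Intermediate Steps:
$c{\left(K \right)} = -136$ ($c{\left(K \right)} = \frac{1}{5} \left(-680\right) = -136$)
$y = -111461$ ($y = -136 - 111325 = -111461$)
$\frac{1}{\left(- 40 v{\left(\left(-4\right) 8 \right)} - 7\right) + y} = \frac{1}{\left(- 40 \left(\left(-4\right) 8\right) - 7\right) - 111461} = \frac{1}{\left(\left(-40\right) \left(-32\right) - 7\right) - 111461} = \frac{1}{\left(1280 - 7\right) - 111461} = \frac{1}{1273 - 111461} = \frac{1}{-110188} = - \frac{1}{110188}$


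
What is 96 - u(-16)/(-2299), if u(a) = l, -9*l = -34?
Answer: 1986370/20691 ≈ 96.002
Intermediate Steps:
l = 34/9 (l = -1/9*(-34) = 34/9 ≈ 3.7778)
u(a) = 34/9
96 - u(-16)/(-2299) = 96 - 34/(9*(-2299)) = 96 - 34*(-1)/(9*2299) = 96 - 1*(-34/20691) = 96 + 34/20691 = 1986370/20691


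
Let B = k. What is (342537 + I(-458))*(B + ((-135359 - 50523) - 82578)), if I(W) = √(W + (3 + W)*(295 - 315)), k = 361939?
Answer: 32020016223 + 93479*√8642 ≈ 3.2029e+10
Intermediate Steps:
B = 361939
I(W) = √(-60 - 19*W) (I(W) = √(W + (3 + W)*(-20)) = √(W + (-60 - 20*W)) = √(-60 - 19*W))
(342537 + I(-458))*(B + ((-135359 - 50523) - 82578)) = (342537 + √(-60 - 19*(-458)))*(361939 + ((-135359 - 50523) - 82578)) = (342537 + √(-60 + 8702))*(361939 + (-185882 - 82578)) = (342537 + √8642)*(361939 - 268460) = (342537 + √8642)*93479 = 32020016223 + 93479*√8642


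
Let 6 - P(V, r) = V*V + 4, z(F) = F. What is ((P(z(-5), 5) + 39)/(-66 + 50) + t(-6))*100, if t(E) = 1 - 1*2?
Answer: -200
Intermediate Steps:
P(V, r) = 2 - V² (P(V, r) = 6 - (V*V + 4) = 6 - (V² + 4) = 6 - (4 + V²) = 6 + (-4 - V²) = 2 - V²)
t(E) = -1 (t(E) = 1 - 2 = -1)
((P(z(-5), 5) + 39)/(-66 + 50) + t(-6))*100 = (((2 - 1*(-5)²) + 39)/(-66 + 50) - 1)*100 = (((2 - 1*25) + 39)/(-16) - 1)*100 = (((2 - 25) + 39)*(-1/16) - 1)*100 = ((-23 + 39)*(-1/16) - 1)*100 = (16*(-1/16) - 1)*100 = (-1 - 1)*100 = -2*100 = -200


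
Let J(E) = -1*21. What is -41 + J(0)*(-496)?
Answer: 10375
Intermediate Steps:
J(E) = -21
-41 + J(0)*(-496) = -41 - 21*(-496) = -41 + 10416 = 10375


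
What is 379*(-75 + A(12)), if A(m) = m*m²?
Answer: 626487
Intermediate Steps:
A(m) = m³
379*(-75 + A(12)) = 379*(-75 + 12³) = 379*(-75 + 1728) = 379*1653 = 626487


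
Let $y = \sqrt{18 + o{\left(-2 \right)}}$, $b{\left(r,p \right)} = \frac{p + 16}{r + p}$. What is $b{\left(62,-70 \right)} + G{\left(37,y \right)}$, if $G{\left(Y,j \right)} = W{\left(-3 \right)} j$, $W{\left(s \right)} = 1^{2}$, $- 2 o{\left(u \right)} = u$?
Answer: $\frac{27}{4} + \sqrt{19} \approx 11.109$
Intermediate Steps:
$o{\left(u \right)} = - \frac{u}{2}$
$W{\left(s \right)} = 1$
$b{\left(r,p \right)} = \frac{16 + p}{p + r}$
$y = \sqrt{19}$ ($y = \sqrt{18 - -1} = \sqrt{18 + 1} = \sqrt{19} \approx 4.3589$)
$G{\left(Y,j \right)} = j$ ($G{\left(Y,j \right)} = 1 j = j$)
$b{\left(62,-70 \right)} + G{\left(37,y \right)} = \frac{16 - 70}{-70 + 62} + \sqrt{19} = \frac{1}{-8} \left(-54\right) + \sqrt{19} = \left(- \frac{1}{8}\right) \left(-54\right) + \sqrt{19} = \frac{27}{4} + \sqrt{19}$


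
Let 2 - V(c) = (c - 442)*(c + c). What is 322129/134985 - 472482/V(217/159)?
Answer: -801280043929363/2055621502230 ≈ -389.80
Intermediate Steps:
V(c) = 2 - 2*c*(-442 + c) (V(c) = 2 - (c - 442)*(c + c) = 2 - (-442 + c)*2*c = 2 - 2*c*(-442 + c))
322129/134985 - 472482/V(217/159) = 322129/134985 - 472482/(2 - 2*(217/159)² + 884*(217/159)) = 322129/134985 - 472482/(2 - 2*47089/25281 + 191828/159) = 322129/134985 - 472482/(2 - 94178/25281 + 191828/159) = 322129/134985 - 472482/30457036/25281 = 322129/134985 - 472482*25281/30457036 = 322129/134985 - 5972408721/15228518 = -801280043929363/2055621502230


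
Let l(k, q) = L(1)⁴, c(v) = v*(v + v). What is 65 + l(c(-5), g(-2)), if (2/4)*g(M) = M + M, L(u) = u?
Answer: 66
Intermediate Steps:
c(v) = 2*v² (c(v) = v*(2*v) = 2*v²)
g(M) = 4*M (g(M) = 2*(M + M) = 2*(2*M) = 4*M)
l(k, q) = 1 (l(k, q) = 1⁴ = 1)
65 + l(c(-5), g(-2)) = 65 + 1 = 66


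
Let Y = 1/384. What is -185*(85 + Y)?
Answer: -6038585/384 ≈ -15725.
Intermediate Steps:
Y = 1/384 ≈ 0.0026042
-185*(85 + Y) = -185*(85 + 1/384) = -185*32641/384 = -6038585/384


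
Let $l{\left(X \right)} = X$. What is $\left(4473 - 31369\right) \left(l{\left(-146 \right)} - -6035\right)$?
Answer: $-158390544$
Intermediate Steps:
$\left(4473 - 31369\right) \left(l{\left(-146 \right)} - -6035\right) = \left(4473 - 31369\right) \left(-146 - -6035\right) = - 26896 \left(-146 + \left(-9037 + 15072\right)\right) = - 26896 \left(-146 + 6035\right) = \left(-26896\right) 5889 = -158390544$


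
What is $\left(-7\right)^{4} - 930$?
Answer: $1471$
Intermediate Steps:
$\left(-7\right)^{4} - 930 = 2401 - 930 = 1471$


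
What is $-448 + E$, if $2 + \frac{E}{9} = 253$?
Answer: $1811$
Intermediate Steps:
$E = 2259$ ($E = -18 + 9 \cdot 253 = -18 + 2277 = 2259$)
$-448 + E = -448 + 2259 = 1811$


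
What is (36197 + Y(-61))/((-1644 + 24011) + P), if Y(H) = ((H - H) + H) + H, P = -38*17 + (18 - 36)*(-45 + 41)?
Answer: 975/589 ≈ 1.6553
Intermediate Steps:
P = -574 (P = -646 - 18*(-4) = -646 + 72 = -574)
Y(H) = 2*H (Y(H) = (0 + H) + H = H + H = 2*H)
(36197 + Y(-61))/((-1644 + 24011) + P) = (36197 + 2*(-61))/((-1644 + 24011) - 574) = (36197 - 122)/(22367 - 574) = 36075/21793 = 36075*(1/21793) = 975/589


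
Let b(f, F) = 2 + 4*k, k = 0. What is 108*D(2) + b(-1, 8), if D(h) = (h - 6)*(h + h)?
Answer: -1726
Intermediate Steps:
D(h) = 2*h*(-6 + h) (D(h) = (-6 + h)*(2*h) = 2*h*(-6 + h))
b(f, F) = 2 (b(f, F) = 2 + 4*0 = 2 + 0 = 2)
108*D(2) + b(-1, 8) = 108*(2*2*(-6 + 2)) + 2 = 108*(2*2*(-4)) + 2 = 108*(-16) + 2 = -1728 + 2 = -1726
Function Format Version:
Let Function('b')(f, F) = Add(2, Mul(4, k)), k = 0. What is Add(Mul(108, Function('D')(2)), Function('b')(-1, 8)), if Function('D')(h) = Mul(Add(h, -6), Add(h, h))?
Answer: -1726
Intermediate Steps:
Function('D')(h) = Mul(2, h, Add(-6, h)) (Function('D')(h) = Mul(Add(-6, h), Mul(2, h)) = Mul(2, h, Add(-6, h)))
Function('b')(f, F) = 2 (Function('b')(f, F) = Add(2, Mul(4, 0)) = Add(2, 0) = 2)
Add(Mul(108, Function('D')(2)), Function('b')(-1, 8)) = Add(Mul(108, Mul(2, 2, Add(-6, 2))), 2) = Add(Mul(108, Mul(2, 2, -4)), 2) = Add(Mul(108, -16), 2) = Add(-1728, 2) = -1726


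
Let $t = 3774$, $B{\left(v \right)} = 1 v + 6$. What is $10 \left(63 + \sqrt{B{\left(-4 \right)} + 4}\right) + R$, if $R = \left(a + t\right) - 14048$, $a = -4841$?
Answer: $-14485 + 10 \sqrt{6} \approx -14461.0$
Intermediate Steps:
$B{\left(v \right)} = 6 + v$ ($B{\left(v \right)} = v + 6 = 6 + v$)
$R = -15115$ ($R = \left(-4841 + 3774\right) - 14048 = -1067 - 14048 = -15115$)
$10 \left(63 + \sqrt{B{\left(-4 \right)} + 4}\right) + R = 10 \left(63 + \sqrt{\left(6 - 4\right) + 4}\right) - 15115 = 10 \left(63 + \sqrt{2 + 4}\right) - 15115 = 10 \left(63 + \sqrt{6}\right) - 15115 = \left(630 + 10 \sqrt{6}\right) - 15115 = -14485 + 10 \sqrt{6}$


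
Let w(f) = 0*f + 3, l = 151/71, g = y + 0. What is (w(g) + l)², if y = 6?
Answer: 132496/5041 ≈ 26.284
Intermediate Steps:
g = 6 (g = 6 + 0 = 6)
l = 151/71 (l = 151*(1/71) = 151/71 ≈ 2.1268)
w(f) = 3 (w(f) = 0 + 3 = 3)
(w(g) + l)² = (3 + 151/71)² = (364/71)² = 132496/5041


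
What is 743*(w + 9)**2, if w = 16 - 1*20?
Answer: 18575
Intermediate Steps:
w = -4 (w = 16 - 20 = -4)
743*(w + 9)**2 = 743*(-4 + 9)**2 = 743*5**2 = 743*25 = 18575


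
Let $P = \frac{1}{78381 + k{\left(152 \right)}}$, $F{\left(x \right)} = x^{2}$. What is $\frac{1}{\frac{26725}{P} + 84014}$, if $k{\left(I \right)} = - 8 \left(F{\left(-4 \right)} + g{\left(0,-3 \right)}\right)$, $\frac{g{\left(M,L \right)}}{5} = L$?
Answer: $\frac{1}{2094602439} \approx 4.7742 \cdot 10^{-10}$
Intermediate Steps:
$g{\left(M,L \right)} = 5 L$
$k{\left(I \right)} = -8$ ($k{\left(I \right)} = - 8 \left(\left(-4\right)^{2} + 5 \left(-3\right)\right) = - 8 \left(16 - 15\right) = \left(-8\right) 1 = -8$)
$P = \frac{1}{78373}$ ($P = \frac{1}{78381 - 8} = \frac{1}{78373} \approx 1.2759 \cdot 10^{-5}$)
$\frac{1}{\frac{26725}{P} + 84014} = \frac{1}{26725 \frac{1}{\frac{1}{78373}} + 84014} = \frac{1}{26725 \cdot 78373 + 84014} = \frac{1}{2094518425 + 84014} = \frac{1}{2094602439}$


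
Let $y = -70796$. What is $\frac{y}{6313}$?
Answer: $- \frac{70796}{6313} \approx -11.214$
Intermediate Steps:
$\frac{y}{6313} = - \frac{70796}{6313}$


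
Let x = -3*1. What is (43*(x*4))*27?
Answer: -13932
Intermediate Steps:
x = -3
(43*(x*4))*27 = (43*(-3*4))*27 = (43*(-12))*27 = -516*27 = -13932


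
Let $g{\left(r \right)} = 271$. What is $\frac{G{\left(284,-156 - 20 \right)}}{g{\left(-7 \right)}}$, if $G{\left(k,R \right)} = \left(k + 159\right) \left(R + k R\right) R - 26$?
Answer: $\frac{3910874854}{271} \approx 1.4431 \cdot 10^{7}$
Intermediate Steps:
$G{\left(k,R \right)} = -26 + R \left(159 + k\right) \left(R + R k\right)$ ($G{\left(k,R \right)} = \left(159 + k\right) \left(R + R k\right) R - 26 = R \left(159 + k\right) \left(R + R k\right) - 26 = -26 + R \left(159 + k\right) \left(R + R k\right)$)
$\frac{G{\left(284,-156 - 20 \right)}}{g{\left(-7 \right)}} = \frac{-26 + 159 \left(-156 - 20\right)^{2} + \left(-156 - 20\right)^{2} \cdot 284^{2} + 160 \cdot 284 \left(-156 - 20\right)^{2}}{271} = \left(-26 + 159 \left(-156 - 20\right)^{2} + \left(-156 - 20\right)^{2} \cdot 80656 + 160 \cdot 284 \left(-156 - 20\right)^{2}\right) \frac{1}{271} = \left(-26 + 159 \left(-176\right)^{2} + \left(-176\right)^{2} \cdot 80656 + 160 \cdot 284 \left(-176\right)^{2}\right) \frac{1}{271} = \left(-26 + 159 \cdot 30976 + 30976 \cdot 80656 + 160 \cdot 284 \cdot 30976\right) \frac{1}{271} = \left(-26 + 4925184 + 2498400256 + 1407549440\right) \frac{1}{271} = 3910874854 \cdot \frac{1}{271} = \frac{3910874854}{271}$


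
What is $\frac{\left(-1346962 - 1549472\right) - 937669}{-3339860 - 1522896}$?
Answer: $\frac{3834103}{4862756} \approx 0.78846$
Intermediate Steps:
$\frac{\left(-1346962 - 1549472\right) - 937669}{-3339860 - 1522896} = \frac{-2896434 - 937669}{-4862756} = \left(-3834103\right) \left(- \frac{1}{4862756}\right) = \frac{3834103}{4862756}$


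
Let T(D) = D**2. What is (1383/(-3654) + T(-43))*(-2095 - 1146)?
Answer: -1042500523/174 ≈ -5.9914e+6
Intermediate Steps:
(1383/(-3654) + T(-43))*(-2095 - 1146) = (1383/(-3654) + (-43)**2)*(-2095 - 1146) = (1383*(-1/3654) + 1849)*(-3241) = (-461/1218 + 1849)*(-3241) = (2251621/1218)*(-3241) = -1042500523/174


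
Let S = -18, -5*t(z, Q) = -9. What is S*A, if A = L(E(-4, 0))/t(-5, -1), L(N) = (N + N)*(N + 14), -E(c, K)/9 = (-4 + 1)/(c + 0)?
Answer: 3915/4 ≈ 978.75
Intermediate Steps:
t(z, Q) = 9/5 (t(z, Q) = -1/5*(-9) = 9/5)
E(c, K) = 27/c (E(c, K) = -9*(-4 + 1)/(c + 0) = -(-27)/c = 27/c)
L(N) = 2*N*(14 + N) (L(N) = (2*N)*(14 + N) = 2*N*(14 + N))
A = -435/8 (A = (2*(27/(-4))*(14 + 27/(-4)))/(9/5) = (2*(27*(-1/4))*(14 + 27*(-1/4)))*(5/9) = (2*(-27/4)*(14 - 27/4))*(5/9) = (2*(-27/4)*(29/4))*(5/9) = -783/8*5/9 = -435/8 ≈ -54.375)
S*A = -18*(-435/8) = 3915/4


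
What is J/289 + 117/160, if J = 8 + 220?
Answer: 70293/46240 ≈ 1.5202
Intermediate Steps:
J = 228
J/289 + 117/160 = 228/289 + 117/160 = 70293/46240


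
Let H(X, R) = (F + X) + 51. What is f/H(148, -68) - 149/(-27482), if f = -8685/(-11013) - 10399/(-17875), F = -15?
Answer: 82120650089/6381066191500 ≈ 0.012869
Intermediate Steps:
H(X, R) = 36 + X (H(X, R) = (-15 + X) + 51 = 36 + X)
f = 89922854/65619125 (f = -8685*(-1/11013) - 10399*(-1/17875) = 2895/3671 + 10399/17875 = 89922854/65619125 ≈ 1.3704)
f/H(148, -68) - 149/(-27482) = 89922854/(65619125*(36 + 148)) - 149/(-27482) = (89922854/65619125)/184 - 149*(-1/27482) = (89922854/65619125)*(1/184) + 149/27482 = 44961427/6036959500 + 149/27482 = 82120650089/6381066191500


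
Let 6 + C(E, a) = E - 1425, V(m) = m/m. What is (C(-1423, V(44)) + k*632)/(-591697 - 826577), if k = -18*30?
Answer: 172067/709137 ≈ 0.24264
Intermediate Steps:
V(m) = 1
C(E, a) = -1431 + E (C(E, a) = -6 + (E - 1425) = -6 + (-1425 + E) = -1431 + E)
k = -540
(C(-1423, V(44)) + k*632)/(-591697 - 826577) = ((-1431 - 1423) - 540*632)/(-591697 - 826577) = (-2854 - 341280)/(-1418274) = -344134*(-1/1418274) = 172067/709137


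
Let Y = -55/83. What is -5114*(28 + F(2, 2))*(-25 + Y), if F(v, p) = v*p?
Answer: 348570240/83 ≈ 4.1996e+6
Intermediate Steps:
Y = -55/83 (Y = -55*1/83 = -55/83 ≈ -0.66265)
F(v, p) = p*v
-5114*(28 + F(2, 2))*(-25 + Y) = -5114*(28 + 2*2)*(-25 - 55/83) = -5114*(28 + 4)*(-2130)/83 = -163648*(-2130)/83 = -5114*(-68160/83) = 348570240/83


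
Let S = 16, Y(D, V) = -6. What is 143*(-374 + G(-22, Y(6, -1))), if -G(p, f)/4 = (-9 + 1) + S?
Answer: -58058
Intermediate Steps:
G(p, f) = -32 (G(p, f) = -4*((-9 + 1) + 16) = -4*(-8 + 16) = -4*8 = -32)
143*(-374 + G(-22, Y(6, -1))) = 143*(-374 - 32) = 143*(-406) = -58058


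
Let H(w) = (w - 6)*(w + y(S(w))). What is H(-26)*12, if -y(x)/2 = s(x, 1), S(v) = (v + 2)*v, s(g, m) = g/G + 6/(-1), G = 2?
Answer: 244992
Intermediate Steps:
s(g, m) = -6 + g/2 (s(g, m) = g/2 + 6/(-1) = g*(1/2) + 6*(-1) = g/2 - 6 = -6 + g/2)
S(v) = v*(2 + v) (S(v) = (2 + v)*v = v*(2 + v))
y(x) = 12 - x (y(x) = -2*(-6 + x/2) = 12 - x)
H(w) = (-6 + w)*(12 + w - w*(2 + w)) (H(w) = (w - 6)*(w + (12 - w*(2 + w))) = (-6 + w)*(w + (12 - w*(2 + w))) = (-6 + w)*(12 + w - w*(2 + w)))
H(-26)*12 = (-72 - 1*(-26)**3 + 5*(-26)**2 + 18*(-26))*12 = (-72 - 1*(-17576) + 5*676 - 468)*12 = (-72 + 17576 + 3380 - 468)*12 = 20416*12 = 244992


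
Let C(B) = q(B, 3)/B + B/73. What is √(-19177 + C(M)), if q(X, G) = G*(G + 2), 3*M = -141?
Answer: I*√225758396721/3431 ≈ 138.48*I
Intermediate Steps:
M = -47 (M = (⅓)*(-141) = -47)
q(X, G) = G*(2 + G)
C(B) = 15/B + B/73 (C(B) = (3*(2 + 3))/B + B/73 = (3*5)/B + B*(1/73) = 15/B + B/73)
√(-19177 + C(M)) = √(-19177 + (15/(-47) + (1/73)*(-47))) = √(-19177 + (15*(-1/47) - 47/73)) = √(-19177 + (-15/47 - 47/73)) = √(-19177 - 3304/3431) = √(-65799591/3431) = I*√225758396721/3431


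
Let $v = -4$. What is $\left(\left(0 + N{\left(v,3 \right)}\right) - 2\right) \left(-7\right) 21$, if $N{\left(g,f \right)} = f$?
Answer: $-147$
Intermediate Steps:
$\left(\left(0 + N{\left(v,3 \right)}\right) - 2\right) \left(-7\right) 21 = \left(\left(0 + 3\right) - 2\right) \left(-7\right) 21 = \left(3 - 2\right) \left(-7\right) 21 = 1 \left(-7\right) 21 = \left(-7\right) 21 = -147$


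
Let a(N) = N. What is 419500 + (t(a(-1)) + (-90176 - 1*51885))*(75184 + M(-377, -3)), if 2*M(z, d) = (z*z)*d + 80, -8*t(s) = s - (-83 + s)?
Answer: 313630977169/16 ≈ 1.9602e+10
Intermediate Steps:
t(s) = -83/8 (t(s) = -(s - (-83 + s))/8 = -(s + (83 - s))/8 = -1/8*83 = -83/8)
M(z, d) = 40 + d*z**2/2 (M(z, d) = ((z*z)*d + 80)/2 = (z**2*d + 80)/2 = (d*z**2 + 80)/2 = (80 + d*z**2)/2 = 40 + d*z**2/2)
419500 + (t(a(-1)) + (-90176 - 1*51885))*(75184 + M(-377, -3)) = 419500 + (-83/8 + (-90176 - 1*51885))*(75184 + (40 + (1/2)*(-3)*(-377)**2)) = 419500 + (-83/8 + (-90176 - 51885))*(75184 + (40 + (1/2)*(-3)*142129)) = 419500 + (-83/8 - 142061)*(75184 + (40 - 426387/2)) = 419500 - 1136571*(75184 - 426307/2)/8 = 419500 - 1136571/8*(-275939/2) = 419500 + 313624265169/16 = 313630977169/16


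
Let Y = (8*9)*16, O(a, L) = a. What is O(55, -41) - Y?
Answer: -1097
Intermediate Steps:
Y = 1152 (Y = 72*16 = 1152)
O(55, -41) - Y = 55 - 1*1152 = 55 - 1152 = -1097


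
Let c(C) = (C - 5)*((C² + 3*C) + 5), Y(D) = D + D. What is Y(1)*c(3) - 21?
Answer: -113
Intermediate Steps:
Y(D) = 2*D
c(C) = (-5 + C)*(5 + C² + 3*C)
Y(1)*c(3) - 21 = (2*1)*(-25 + 3³ - 10*3 - 2*3²) - 21 = 2*(-25 + 27 - 30 - 2*9) - 21 = 2*(-25 + 27 - 30 - 18) - 21 = 2*(-46) - 21 = -92 - 21 = -113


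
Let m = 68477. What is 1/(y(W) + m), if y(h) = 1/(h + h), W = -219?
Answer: 438/29992925 ≈ 1.4603e-5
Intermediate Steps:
y(h) = 1/(2*h)
1/(y(W) + m) = 1/((½)/(-219) + 68477) = 1/((½)*(-1/219) + 68477) = 1/(-1/438 + 68477) = 1/(29992925/438) = 438/29992925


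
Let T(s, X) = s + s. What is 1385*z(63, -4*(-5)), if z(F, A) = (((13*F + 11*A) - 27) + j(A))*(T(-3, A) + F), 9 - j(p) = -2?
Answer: 80760735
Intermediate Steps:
T(s, X) = 2*s
j(p) = 11 (j(p) = 9 - 1*(-2) = 9 + 2 = 11)
z(F, A) = (-6 + F)*(-16 + 11*A + 13*F) (z(F, A) = (((13*F + 11*A) - 27) + 11)*(2*(-3) + F) = (((11*A + 13*F) - 27) + 11)*(-6 + F) = ((-27 + 11*A + 13*F) + 11)*(-6 + F) = (-16 + 11*A + 13*F)*(-6 + F) = (-6 + F)*(-16 + 11*A + 13*F))
1385*z(63, -4*(-5)) = 1385*(96 - 94*63 - (-264)*(-5) + 13*63² + 11*(-4*(-5))*63) = 1385*(96 - 5922 - 66*20 + 13*3969 + 11*20*63) = 1385*(96 - 5922 - 1320 + 51597 + 13860) = 1385*58311 = 80760735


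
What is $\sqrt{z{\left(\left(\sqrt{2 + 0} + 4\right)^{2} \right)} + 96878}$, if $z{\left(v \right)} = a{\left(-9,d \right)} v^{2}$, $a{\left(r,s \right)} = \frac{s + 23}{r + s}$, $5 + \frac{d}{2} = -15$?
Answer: $\frac{\sqrt{4754706 + 4896 \sqrt{2}}}{7} \approx 311.73$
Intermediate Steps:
$d = -40$ ($d = -10 + 2 \left(-15\right) = -10 - 30 = -40$)
$a{\left(r,s \right)} = \frac{23 + s}{r + s}$
$z{\left(v \right)} = \frac{17 v^{2}}{49}$ ($z{\left(v \right)} = \frac{23 - 40}{-9 - 40} v^{2} = \frac{1}{-49} \left(-17\right) v^{2} = \left(- \frac{1}{49}\right) \left(-17\right) v^{2} = \frac{17 v^{2}}{49}$)
$\sqrt{z{\left(\left(\sqrt{2 + 0} + 4\right)^{2} \right)} + 96878} = \sqrt{\frac{17 \left(\left(\sqrt{2 + 0} + 4\right)^{2}\right)^{2}}{49} + 96878} = \sqrt{\frac{17 \left(\left(\sqrt{2} + 4\right)^{2}\right)^{2}}{49} + 96878} = \sqrt{\frac{17 \left(\left(4 + \sqrt{2}\right)^{2}\right)^{2}}{49} + 96878} = \sqrt{\frac{17 \left(4 + \sqrt{2}\right)^{4}}{49} + 96878} = \sqrt{96878 + \frac{17 \left(4 + \sqrt{2}\right)^{4}}{49}}$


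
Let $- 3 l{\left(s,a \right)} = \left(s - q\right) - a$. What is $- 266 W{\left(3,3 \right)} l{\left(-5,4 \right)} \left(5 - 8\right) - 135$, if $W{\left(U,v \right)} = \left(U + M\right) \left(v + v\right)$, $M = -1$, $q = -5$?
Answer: $12633$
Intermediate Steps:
$W{\left(U,v \right)} = 2 v \left(-1 + U\right)$ ($W{\left(U,v \right)} = \left(U - 1\right) \left(v + v\right) = \left(-1 + U\right) 2 v = 2 v \left(-1 + U\right)$)
$l{\left(s,a \right)} = - \frac{5}{3} - \frac{s}{3} + \frac{a}{3}$ ($l{\left(s,a \right)} = - \frac{\left(s - -5\right) - a}{3} = - \frac{\left(s + 5\right) - a}{3} = - \frac{\left(5 + s\right) - a}{3} = - \frac{5 + s - a}{3} = - \frac{5}{3} - \frac{s}{3} + \frac{a}{3}$)
$- 266 W{\left(3,3 \right)} l{\left(-5,4 \right)} \left(5 - 8\right) - 135 = - 266 \cdot 2 \cdot 3 \left(-1 + 3\right) \left(- \frac{5}{3} - - \frac{5}{3} + \frac{1}{3} \cdot 4\right) \left(5 - 8\right) - 135 = - 266 \cdot 2 \cdot 3 \cdot 2 \left(- \frac{5}{3} + \frac{5}{3} + \frac{4}{3}\right) \left(-3\right) - 135 = - 266 \cdot 12 \cdot \frac{4}{3} \left(-3\right) - 135 = - 266 \cdot 12 \left(-4\right) - 135 = \left(-266\right) \left(-48\right) - 135 = 12768 - 135 = 12633$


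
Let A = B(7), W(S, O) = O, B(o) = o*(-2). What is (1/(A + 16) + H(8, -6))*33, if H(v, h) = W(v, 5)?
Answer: 363/2 ≈ 181.50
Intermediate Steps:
B(o) = -2*o
H(v, h) = 5
A = -14 (A = -2*7 = -14)
(1/(A + 16) + H(8, -6))*33 = (1/(-14 + 16) + 5)*33 = (1/2 + 5)*33 = (11/2)*33 = 363/2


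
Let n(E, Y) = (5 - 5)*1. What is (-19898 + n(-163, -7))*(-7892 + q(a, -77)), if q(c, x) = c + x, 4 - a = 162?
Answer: 161711046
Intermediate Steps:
a = -158 (a = 4 - 1*162 = 4 - 162 = -158)
n(E, Y) = 0 (n(E, Y) = 0*1 = 0)
(-19898 + n(-163, -7))*(-7892 + q(a, -77)) = (-19898 + 0)*(-7892 + (-158 - 77)) = -19898*(-7892 - 235) = -19898*(-8127) = 161711046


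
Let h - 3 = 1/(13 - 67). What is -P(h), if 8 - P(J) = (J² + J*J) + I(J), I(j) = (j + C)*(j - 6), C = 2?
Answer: -5111/972 ≈ -5.2582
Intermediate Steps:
h = 161/54 (h = 3 + 1/(13 - 67) = 3 + 1/(-54) = 3 - 1/54 = 161/54 ≈ 2.9815)
I(j) = (-6 + j)*(2 + j) (I(j) = (j + 2)*(j - 6) = (2 + j)*(-6 + j) = (-6 + j)*(2 + j))
P(J) = 20 - 3*J² + 4*J (P(J) = 8 - ((J² + J*J) + (-12 + J² - 4*J)) = 8 - ((J² + J²) + (-12 + J² - 4*J)) = 8 - (2*J² + (-12 + J² - 4*J)) = 8 - (-12 - 4*J + 3*J²) = 8 + (12 - 3*J² + 4*J) = 20 - 3*J² + 4*J)
-P(h) = -(20 - 3*(161/54)² + 4*(161/54)) = -(20 - 3*25921/2916 + 322/27) = -(20 - 25921/972 + 322/27) = -1*5111/972 = -5111/972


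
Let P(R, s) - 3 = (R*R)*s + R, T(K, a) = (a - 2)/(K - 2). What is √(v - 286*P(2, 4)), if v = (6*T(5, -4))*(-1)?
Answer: 9*I*√74 ≈ 77.421*I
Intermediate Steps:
T(K, a) = (-2 + a)/(-2 + K)
P(R, s) = 3 + R + s*R² (P(R, s) = 3 + ((R*R)*s + R) = 3 + (R²*s + R) = 3 + (s*R² + R) = 3 + (R + s*R²) = 3 + R + s*R²)
v = 12 (v = (6*((-2 - 4)/(-2 + 5)))*(-1) = (6*(-6/3))*(-1) = (6*((⅓)*(-6)))*(-1) = (6*(-2))*(-1) = -12*(-1) = 12)
√(v - 286*P(2, 4)) = √(12 - 286*(3 + 2 + 4*2²)) = √(12 - 286*(3 + 2 + 4*4)) = √(12 - 286*(3 + 2 + 16)) = √(12 - 286*21) = √(12 - 6006) = √(-5994) = 9*I*√74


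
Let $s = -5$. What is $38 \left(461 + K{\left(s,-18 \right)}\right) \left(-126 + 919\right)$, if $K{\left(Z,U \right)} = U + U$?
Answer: $12806950$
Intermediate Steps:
$K{\left(Z,U \right)} = 2 U$
$38 \left(461 + K{\left(s,-18 \right)}\right) \left(-126 + 919\right) = 38 \left(461 + 2 \left(-18\right)\right) \left(-126 + 919\right) = 38 \left(461 - 36\right) 793 = 38 \cdot 425 \cdot 793 = 38 \cdot 337025 = 12806950$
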